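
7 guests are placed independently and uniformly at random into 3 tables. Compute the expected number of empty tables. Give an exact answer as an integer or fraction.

Let Xⱼ=1 if table j is empty. P(Xⱼ=1) = ((3-1)/3)^7 = 128/2187.
By linearity, E[#empty] = 3·128/2187 = 128/729.

128/729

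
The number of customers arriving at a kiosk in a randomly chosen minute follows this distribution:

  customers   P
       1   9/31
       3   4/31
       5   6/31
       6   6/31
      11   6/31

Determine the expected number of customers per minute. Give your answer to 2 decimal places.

E[X] = (9/31)·1 + (4/31)·3 + (6/31)·5 + (6/31)·6 + (6/31)·11
     = 153/31 ≈ 4.94

4.94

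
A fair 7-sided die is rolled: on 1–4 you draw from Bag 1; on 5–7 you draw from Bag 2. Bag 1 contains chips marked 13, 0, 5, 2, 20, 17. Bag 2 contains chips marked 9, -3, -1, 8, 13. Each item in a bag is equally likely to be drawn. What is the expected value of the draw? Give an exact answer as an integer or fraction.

268/35

E[X | Bag 1] = (13 + 0 + 5 + 2 + 20 + 17)/6 = 19/2
E[X | Bag 2] = (9 − 3 − 1 + 8 + 13)/5 = 26/5
E[X] = (4/7)·19/2 + (3/7)·26/5 = 268/35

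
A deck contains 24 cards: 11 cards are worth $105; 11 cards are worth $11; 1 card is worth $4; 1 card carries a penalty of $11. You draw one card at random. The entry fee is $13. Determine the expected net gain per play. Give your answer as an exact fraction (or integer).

E[payout] = (11/24)·105 + (11/24)·11 + (1/24)·4 + (1/24)·(-11) = 423/8
Expected profit = 423/8 − 13 = 319/8

319/8 dollars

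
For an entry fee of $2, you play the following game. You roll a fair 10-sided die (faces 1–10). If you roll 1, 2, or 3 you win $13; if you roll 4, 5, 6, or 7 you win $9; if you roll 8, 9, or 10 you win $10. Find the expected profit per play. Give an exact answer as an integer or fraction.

E[payout] = (2/5)·9 + (3/10)·10 + (3/10)·13 = 21/2
Expected profit = 21/2 − 2 = 17/2

17/2 dollars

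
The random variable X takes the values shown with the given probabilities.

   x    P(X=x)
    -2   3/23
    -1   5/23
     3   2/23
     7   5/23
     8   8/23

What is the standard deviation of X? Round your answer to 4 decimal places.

E[X] = 94/23, E[X²] = 792/23
Var(X) = E[X²] − (E[X])² = 792/23 − 8836/529 = 9380/529
SD(X) = √(9380/529) ≈ 4.2109

4.2109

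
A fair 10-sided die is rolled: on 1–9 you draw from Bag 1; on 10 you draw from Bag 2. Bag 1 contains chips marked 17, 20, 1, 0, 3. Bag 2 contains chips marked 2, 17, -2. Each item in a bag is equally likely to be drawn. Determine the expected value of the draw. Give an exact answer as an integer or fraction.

596/75

E[X | Bag 1] = (17 + 20 + 1 + 0 + 3)/5 = 41/5
E[X | Bag 2] = (2 + 17 − 2)/3 = 17/3
E[X] = (9/10)·41/5 + (1/10)·17/3 = 596/75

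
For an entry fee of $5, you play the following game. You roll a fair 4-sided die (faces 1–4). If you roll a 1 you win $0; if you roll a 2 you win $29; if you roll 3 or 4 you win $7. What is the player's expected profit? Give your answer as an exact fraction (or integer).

E[payout] = (1/4)·0 + (1/2)·7 + (1/4)·29 = 43/4
Expected profit = 43/4 − 5 = 23/4

23/4 dollars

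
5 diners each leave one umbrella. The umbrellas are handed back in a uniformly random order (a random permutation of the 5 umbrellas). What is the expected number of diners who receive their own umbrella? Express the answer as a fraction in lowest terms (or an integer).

1

Let Xᵢ = 1 if person i gets their own umbrella. For each i, P(Xᵢ=1) = 1/5.
By linearity of expectation, E[X₁+…+X_5] = 5·(1/5) = 1.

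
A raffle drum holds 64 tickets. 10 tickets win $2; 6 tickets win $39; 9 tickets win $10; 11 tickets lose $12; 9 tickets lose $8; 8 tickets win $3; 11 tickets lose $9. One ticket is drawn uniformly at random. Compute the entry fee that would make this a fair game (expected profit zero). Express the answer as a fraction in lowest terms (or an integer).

E[payout] = (10/64)·2 + (6/64)·39 + (9/64)·10 + (11/64)·(-12) + (9/64)·(-8) + (8/64)·3 + (11/64)·(-9) = 65/64
Fair fee = E[payout] = 65/64

65/64 dollars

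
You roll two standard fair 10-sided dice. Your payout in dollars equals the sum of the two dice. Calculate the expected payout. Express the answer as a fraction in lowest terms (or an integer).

$11

Distribution of the sum of the two dice: 2 w.p. 1/100, 3 w.p. 1/50, 4 w.p. 3/100, 5 w.p. 1/25, 6 w.p. 1/20, 7 w.p. 3/50, …
E[payout] = (1/100)·2 + (1/50)·3 + (3/100)·4 + (1/25)·5 + (1/20)·6 + (3/50)·7 + (7/100)·8 + (2/25)·9 + (9/100)·10 + (1/10)·11 + (9/100)·12 + (2/25)·13 + (7/100)·14 + (3/50)·15 + (1/20)·16 + (1/25)·17 + (3/100)·18 + (1/50)·19 + (1/100)·20 = 11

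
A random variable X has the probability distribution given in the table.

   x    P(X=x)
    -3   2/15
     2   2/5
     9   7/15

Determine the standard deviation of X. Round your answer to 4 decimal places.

E[X] = 23/5, E[X²] = 203/5
Var(X) = E[X²] − (E[X])² = 203/5 − 529/25 = 486/25
SD(X) = √(486/25) ≈ 4.4091

4.4091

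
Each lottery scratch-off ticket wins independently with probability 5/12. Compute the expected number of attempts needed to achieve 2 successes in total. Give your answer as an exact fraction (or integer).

24/5

By linearity (sum of 2 independent geometric waits), E[trials] = 2/p = 2/(5/12) = 24/5.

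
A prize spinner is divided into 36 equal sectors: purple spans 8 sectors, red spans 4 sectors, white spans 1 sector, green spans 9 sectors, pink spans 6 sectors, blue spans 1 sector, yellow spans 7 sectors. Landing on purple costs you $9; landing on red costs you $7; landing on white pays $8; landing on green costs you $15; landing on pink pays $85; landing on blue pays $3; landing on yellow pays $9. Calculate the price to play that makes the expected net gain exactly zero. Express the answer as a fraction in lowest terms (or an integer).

349/36 dollars

E[payout] = (8/36)·(-9) + (4/36)·(-7) + (1/36)·8 + (9/36)·(-15) + (6/36)·85 + (1/36)·3 + (7/36)·9 = 349/36
Fair fee = E[payout] = 349/36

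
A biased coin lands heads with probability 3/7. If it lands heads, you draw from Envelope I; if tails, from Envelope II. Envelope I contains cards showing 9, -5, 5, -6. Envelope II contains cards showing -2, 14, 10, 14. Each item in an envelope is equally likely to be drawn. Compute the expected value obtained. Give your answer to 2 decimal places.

E[X | Envelope I] = (9 − 5 + 5 − 6)/4 = 3/4
E[X | Envelope II] = (-2 + 14 + 10 + 14)/4 = 9
E[X] = (3/7)·3/4 + (4/7)·9 = 153/28 ≈ 5.46

5.46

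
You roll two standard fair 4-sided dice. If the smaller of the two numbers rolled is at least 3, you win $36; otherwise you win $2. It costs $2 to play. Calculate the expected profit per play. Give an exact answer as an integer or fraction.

17/2 dollars

E[payout] = (3/4)·2 + (1/4)·36 = 21/2
Expected profit = 21/2 − 2 = 17/2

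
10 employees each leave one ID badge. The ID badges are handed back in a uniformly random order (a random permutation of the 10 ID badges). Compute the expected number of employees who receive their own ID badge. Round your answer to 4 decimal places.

Let Xᵢ = 1 if person i gets their own ID badge. For each i, P(Xᵢ=1) = 1/10.
By linearity of expectation, E[X₁+…+X_10] = 10·(1/10) = 1.
≈ 1.0000

1.0000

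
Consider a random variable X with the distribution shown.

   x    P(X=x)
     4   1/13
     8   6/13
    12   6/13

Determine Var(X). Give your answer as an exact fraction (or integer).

1056/169

E[X] = (1/13)·4 + (6/13)·8 + (6/13)·12 = 124/13
E[X²] = (1/13)·16 + (6/13)·64 + (6/13)·144 = 1264/13
Var(X) = 1264/13 − (124/13)² = 1056/169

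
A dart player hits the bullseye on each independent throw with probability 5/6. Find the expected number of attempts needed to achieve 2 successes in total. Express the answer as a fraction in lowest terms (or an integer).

12/5

By linearity (sum of 2 independent geometric waits), E[trials] = 2/p = 2/(5/6) = 12/5.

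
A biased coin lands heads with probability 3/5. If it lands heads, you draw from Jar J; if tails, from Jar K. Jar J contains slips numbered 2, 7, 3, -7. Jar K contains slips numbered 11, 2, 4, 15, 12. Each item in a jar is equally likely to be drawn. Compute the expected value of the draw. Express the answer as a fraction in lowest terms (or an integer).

E[X | Jar J] = (2 + 7 + 3 − 7)/4 = 5/4
E[X | Jar K] = (11 + 2 + 4 + 15 + 12)/5 = 44/5
E[X] = (3/5)·5/4 + (2/5)·44/5 = 427/100

427/100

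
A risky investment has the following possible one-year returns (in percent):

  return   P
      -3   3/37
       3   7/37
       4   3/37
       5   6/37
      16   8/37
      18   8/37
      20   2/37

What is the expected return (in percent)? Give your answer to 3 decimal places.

E[X] = (3/37)·(-3) + (7/37)·3 + (3/37)·4 + (6/37)·5 + (8/37)·16 + (8/37)·18 + (2/37)·20
     = 366/37 ≈ 9.892

9.892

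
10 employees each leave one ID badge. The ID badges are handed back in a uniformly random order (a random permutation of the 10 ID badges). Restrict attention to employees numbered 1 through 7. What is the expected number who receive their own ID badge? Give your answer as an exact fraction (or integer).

Let Xᵢ = 1 if person i gets their own ID badge. For each i, P(Xᵢ=1) = 1/10.
By linearity of expectation, E[X₁+…+X_7] = 7·(1/10) = 7/10.

7/10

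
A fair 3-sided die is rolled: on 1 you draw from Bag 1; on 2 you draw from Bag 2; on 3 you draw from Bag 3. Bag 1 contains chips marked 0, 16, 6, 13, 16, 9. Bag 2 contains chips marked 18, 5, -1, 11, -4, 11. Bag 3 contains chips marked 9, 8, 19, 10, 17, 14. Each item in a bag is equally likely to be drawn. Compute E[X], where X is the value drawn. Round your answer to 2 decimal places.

E[X | Bag 1] = (0 + 16 + 6 + 13 + 16 + 9)/6 = 10
E[X | Bag 2] = (18 + 5 − 1 + 11 − 4 + 11)/6 = 20/3
E[X | Bag 3] = (9 + 8 + 19 + 10 + 17 + 14)/6 = 77/6
E[X] = (1/3)·10 + (1/3)·20/3 + (1/3)·77/6 = 59/6 ≈ 9.83

9.83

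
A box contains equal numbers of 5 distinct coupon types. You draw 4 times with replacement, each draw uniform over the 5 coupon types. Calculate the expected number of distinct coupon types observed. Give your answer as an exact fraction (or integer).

369/125

Let Xⱼ=1 if type j appears at least once. P(Xⱼ=1) = 1 − ((5−1)/5)^4 = 369/625.
E[#distinct] = 5·369/625 = 369/125.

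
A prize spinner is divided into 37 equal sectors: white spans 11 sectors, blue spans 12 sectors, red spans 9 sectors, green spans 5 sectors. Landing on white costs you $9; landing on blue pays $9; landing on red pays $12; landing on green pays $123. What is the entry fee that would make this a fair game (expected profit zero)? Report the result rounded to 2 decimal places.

$19.78

E[payout] = (11/37)·(-9) + (12/37)·9 + (9/37)·12 + (5/37)·123 = 732/37
Fair fee = E[payout] = 732/37 ≈ $19.78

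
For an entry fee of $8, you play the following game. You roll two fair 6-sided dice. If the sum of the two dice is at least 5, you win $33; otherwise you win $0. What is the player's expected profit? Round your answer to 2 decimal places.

E[payout] = (1/6)·0 + (5/6)·33 = 55/2
Expected profit = 55/2 − 8 = 39/2 ≈ $19.50

$19.50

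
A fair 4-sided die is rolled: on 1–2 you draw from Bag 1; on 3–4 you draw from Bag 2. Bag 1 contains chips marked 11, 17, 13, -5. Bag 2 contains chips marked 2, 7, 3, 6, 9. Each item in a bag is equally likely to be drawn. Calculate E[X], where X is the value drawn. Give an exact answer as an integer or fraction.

E[X | Bag 1] = (11 + 17 + 13 − 5)/4 = 9
E[X | Bag 2] = (2 + 7 + 3 + 6 + 9)/5 = 27/5
E[X] = (1/2)·9 + (1/2)·27/5 = 36/5

36/5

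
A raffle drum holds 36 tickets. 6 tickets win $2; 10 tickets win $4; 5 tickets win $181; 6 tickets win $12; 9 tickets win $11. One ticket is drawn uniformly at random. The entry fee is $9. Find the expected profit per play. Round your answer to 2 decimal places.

$22.33

E[payout] = (6/36)·2 + (10/36)·4 + (5/36)·181 + (6/36)·12 + (9/36)·11 = 94/3
Expected profit = 94/3 − 9 = 67/3 ≈ $22.33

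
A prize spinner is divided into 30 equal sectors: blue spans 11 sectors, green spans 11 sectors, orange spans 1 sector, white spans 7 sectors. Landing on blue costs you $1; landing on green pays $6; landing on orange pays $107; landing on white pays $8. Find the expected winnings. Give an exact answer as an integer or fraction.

E[payout] = (11/30)·(-1) + (11/30)·6 + (1/30)·107 + (7/30)·8 = 109/15

109/15 dollars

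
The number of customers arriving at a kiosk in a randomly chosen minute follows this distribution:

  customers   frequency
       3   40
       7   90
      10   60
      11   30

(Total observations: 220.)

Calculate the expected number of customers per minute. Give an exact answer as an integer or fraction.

Total = 220, so P(customers=3) = 40/220, etc.
E[X] = (2/11)·3 + (9/22)·7 + (3/11)·10 + (3/22)·11
     = 84/11

84/11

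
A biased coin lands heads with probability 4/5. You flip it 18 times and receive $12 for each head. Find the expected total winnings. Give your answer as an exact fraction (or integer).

E[#heads] = 18·4/5 = 72/5 (linearity over flips).
E[winnings] = 12·72/5 = 864/5.

864/5 dollars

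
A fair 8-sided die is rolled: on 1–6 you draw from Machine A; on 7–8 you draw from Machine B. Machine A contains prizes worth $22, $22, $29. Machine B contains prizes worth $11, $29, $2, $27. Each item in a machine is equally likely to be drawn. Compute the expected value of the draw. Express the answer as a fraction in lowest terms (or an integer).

361/16 dollars

E[X | Machine A] = (22 + 22 + 29)/3 = 73/3
E[X | Machine B] = (11 + 29 + 2 + 27)/4 = 69/4
E[X] = (3/4)·73/3 + (1/4)·69/4 = 361/16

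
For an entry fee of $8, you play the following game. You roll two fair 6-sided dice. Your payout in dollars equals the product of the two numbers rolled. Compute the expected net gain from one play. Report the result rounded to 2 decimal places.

$4.25

Distribution of the product of the two numbers rolled: 1 w.p. 1/36, 2 w.p. 1/18, 3 w.p. 1/18, 4 w.p. 1/12, 5 w.p. 1/18, 6 w.p. 1/9, …
E[payout] = (1/36)·1 + (1/18)·2 + (1/18)·3 + (1/12)·4 + (1/18)·5 + (1/9)·6 + (1/18)·8 + (1/36)·9 + (1/18)·10 + (1/9)·12 + (1/18)·15 + (1/36)·16 + (1/18)·18 + (1/18)·20 + (1/18)·24 + (1/36)·25 + (1/18)·30 + (1/36)·36 = 49/4
Expected profit = 49/4 − 8 = 17/4 ≈ $4.25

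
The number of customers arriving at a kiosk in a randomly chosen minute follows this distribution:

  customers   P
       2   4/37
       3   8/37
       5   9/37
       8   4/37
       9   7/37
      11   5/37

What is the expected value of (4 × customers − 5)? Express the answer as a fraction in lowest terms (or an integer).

723/37

E[4x-5] = (4/37)·3 + (8/37)·7 + (9/37)·15 + (4/37)·27 + (7/37)·31 + (5/37)·39
     = 723/37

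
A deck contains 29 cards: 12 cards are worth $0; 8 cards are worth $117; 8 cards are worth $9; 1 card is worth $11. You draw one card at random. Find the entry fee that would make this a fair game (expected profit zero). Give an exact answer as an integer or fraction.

1019/29 dollars

E[payout] = (12/29)·0 + (8/29)·117 + (8/29)·9 + (1/29)·11 = 1019/29
Fair fee = E[payout] = 1019/29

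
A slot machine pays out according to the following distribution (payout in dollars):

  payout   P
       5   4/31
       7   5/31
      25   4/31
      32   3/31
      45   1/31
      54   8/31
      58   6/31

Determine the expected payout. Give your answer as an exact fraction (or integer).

1076/31 dollars

E[X] = (4/31)·5 + (5/31)·7 + (4/31)·25 + (3/31)·32 + (1/31)·45 + (8/31)·54 + (6/31)·58
     = 1076/31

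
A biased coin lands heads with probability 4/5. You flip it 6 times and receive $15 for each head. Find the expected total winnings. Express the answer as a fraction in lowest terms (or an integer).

E[#heads] = 6·4/5 = 24/5 (linearity over flips).
E[winnings] = 15·24/5 = 72.

$72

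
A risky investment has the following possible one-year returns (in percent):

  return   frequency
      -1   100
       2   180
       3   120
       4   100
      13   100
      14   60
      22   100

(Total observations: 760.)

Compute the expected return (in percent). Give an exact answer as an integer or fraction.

Total = 760, so P(return=-1) = 100/760, etc.
E[X] = (5/38)·(-1) + (9/38)·2 + (3/19)·3 + (5/38)·4 + (5/38)·13 + (3/38)·14 + (5/38)·22
     = 134/19

134/19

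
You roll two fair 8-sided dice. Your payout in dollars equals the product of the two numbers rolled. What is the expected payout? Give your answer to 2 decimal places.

$20.25

Distribution of the product of the two numbers rolled: 1 w.p. 1/64, 2 w.p. 1/32, 3 w.p. 1/32, 4 w.p. 3/64, 5 w.p. 1/32, 6 w.p. 1/16, …
E[payout] = (1/64)·1 + (1/32)·2 + (1/32)·3 + (3/64)·4 + (1/32)·5 + (1/16)·6 + (1/32)·7 + (1/16)·8 + (1/64)·9 + (1/32)·10 + (1/16)·12 + (1/32)·14 + (1/32)·15 + (3/64)·16 + (1/32)·18 + (1/32)·20 + (1/32)·21 + (1/16)·24 + (1/64)·25 + (1/32)·28 + (1/32)·30 + (1/32)·32 + (1/32)·35 + (1/64)·36 + (1/32)·40 + (1/32)·42 + (1/32)·48 + (1/64)·49 + (1/32)·56 + (1/64)·64 = 81/4
≈ $20.25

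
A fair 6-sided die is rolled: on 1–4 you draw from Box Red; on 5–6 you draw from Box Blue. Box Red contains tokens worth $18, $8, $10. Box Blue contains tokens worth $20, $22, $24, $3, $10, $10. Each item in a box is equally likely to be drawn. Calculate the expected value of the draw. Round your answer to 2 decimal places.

$12.94

E[X | Box Red] = (18 + 8 + 10)/3 = 12
E[X | Box Blue] = (20 + 22 + 24 + 3 + 10 + 10)/6 = 89/6
E[X] = (2/3)·12 + (1/3)·89/6 = 233/18 ≈ 12.94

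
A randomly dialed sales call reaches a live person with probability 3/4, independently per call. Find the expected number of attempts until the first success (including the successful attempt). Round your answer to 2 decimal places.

1.33

For a geometric distribution, E[trials] = 1/p = 1/(3/4) = 4/3.
≈ 1.33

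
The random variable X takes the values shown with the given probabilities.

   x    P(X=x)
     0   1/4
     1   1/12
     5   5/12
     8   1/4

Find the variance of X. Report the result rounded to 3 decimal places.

9.139

E[X] = (1/4)·0 + (1/12)·1 + (5/12)·5 + (1/4)·8 = 25/6
E[X²] = (1/4)·0 + (1/12)·1 + (5/12)·25 + (1/4)·64 = 53/2
Var(X) = 53/2 − (25/6)² = 329/36 ≈ 9.139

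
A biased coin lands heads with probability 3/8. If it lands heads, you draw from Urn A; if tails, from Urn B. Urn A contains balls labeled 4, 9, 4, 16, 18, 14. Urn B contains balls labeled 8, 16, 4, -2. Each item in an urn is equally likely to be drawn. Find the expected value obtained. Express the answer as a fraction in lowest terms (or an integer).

E[X | Urn A] = (4 + 9 + 4 + 16 + 18 + 14)/6 = 65/6
E[X | Urn B] = (8 + 16 + 4 − 2)/4 = 13/2
E[X] = (3/8)·65/6 + (5/8)·13/2 = 65/8

65/8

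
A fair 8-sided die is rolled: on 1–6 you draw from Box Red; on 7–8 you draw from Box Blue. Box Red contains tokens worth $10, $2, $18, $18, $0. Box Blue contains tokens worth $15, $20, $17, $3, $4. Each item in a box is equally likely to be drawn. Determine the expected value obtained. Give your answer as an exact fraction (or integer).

203/20 dollars

E[X | Box Red] = (10 + 2 + 18 + 18 + 0)/5 = 48/5
E[X | Box Blue] = (15 + 20 + 17 + 3 + 4)/5 = 59/5
E[X] = (3/4)·48/5 + (1/4)·59/5 = 203/20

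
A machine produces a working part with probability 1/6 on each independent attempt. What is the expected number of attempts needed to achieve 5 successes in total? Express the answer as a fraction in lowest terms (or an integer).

By linearity (sum of 5 independent geometric waits), E[trials] = 5/p = 5/(1/6) = 30.

30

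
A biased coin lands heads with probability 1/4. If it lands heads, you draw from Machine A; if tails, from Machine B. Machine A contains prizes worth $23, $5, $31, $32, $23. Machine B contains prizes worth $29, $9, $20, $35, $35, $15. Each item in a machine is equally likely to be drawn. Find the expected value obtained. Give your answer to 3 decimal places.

E[X | Machine A] = (23 + 5 + 31 + 32 + 23)/5 = 114/5
E[X | Machine B] = (29 + 9 + 20 + 35 + 35 + 15)/6 = 143/6
E[X] = (1/4)·114/5 + (3/4)·143/6 = 943/40 ≈ 23.575

$23.575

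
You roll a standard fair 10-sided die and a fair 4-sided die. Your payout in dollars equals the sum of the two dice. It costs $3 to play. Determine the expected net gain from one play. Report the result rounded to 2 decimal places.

Distribution of the sum of the two dice: 2 w.p. 1/40, 3 w.p. 1/20, 4 w.p. 3/40, 5 w.p. 1/10, 6 w.p. 1/10, 7 w.p. 1/10, …
E[payout] = (1/40)·2 + (1/20)·3 + (3/40)·4 + (1/10)·5 + (1/10)·6 + (1/10)·7 + (1/10)·8 + (1/10)·9 + (1/10)·10 + (1/10)·11 + (3/40)·12 + (1/20)·13 + (1/40)·14 = 8
Expected profit = 8 − 3 = 5 ≈ $5.00

$5.00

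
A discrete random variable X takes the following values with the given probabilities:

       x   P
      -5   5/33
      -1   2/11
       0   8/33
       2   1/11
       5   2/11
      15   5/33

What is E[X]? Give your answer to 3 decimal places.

2.424

E[X] = (5/33)·(-5) + (2/11)·(-1) + (8/33)·0 + (1/11)·2 + (2/11)·5 + (5/33)·15
     = 80/33 ≈ 2.424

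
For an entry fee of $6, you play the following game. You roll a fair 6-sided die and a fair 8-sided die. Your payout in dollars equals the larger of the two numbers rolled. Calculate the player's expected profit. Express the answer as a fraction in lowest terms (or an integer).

Distribution of the larger of the two numbers rolled: 1 w.p. 1/48, 2 w.p. 1/16, 3 w.p. 5/48, 4 w.p. 7/48, 5 w.p. 3/16, 6 w.p. 11/48, …
E[payout] = (1/48)·1 + (1/16)·2 + (5/48)·3 + (7/48)·4 + (3/16)·5 + (11/48)·6 + (1/8)·7 + (1/8)·8 = 251/48
Expected profit = 251/48 − 6 = -37/48

-37/48 dollars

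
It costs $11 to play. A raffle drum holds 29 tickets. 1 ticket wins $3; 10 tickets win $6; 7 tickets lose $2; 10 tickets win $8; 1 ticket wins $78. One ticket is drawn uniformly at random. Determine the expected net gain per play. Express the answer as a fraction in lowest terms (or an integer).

E[payout] = (1/29)·3 + (10/29)·6 + (7/29)·(-2) + (10/29)·8 + (1/29)·78 = 207/29
Expected profit = 207/29 − 11 = -112/29

-112/29 dollars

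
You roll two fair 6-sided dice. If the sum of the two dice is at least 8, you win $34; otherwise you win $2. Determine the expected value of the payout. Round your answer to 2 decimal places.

$15.33

E[payout] = (7/12)·2 + (5/12)·34 = 46/3
≈ $15.33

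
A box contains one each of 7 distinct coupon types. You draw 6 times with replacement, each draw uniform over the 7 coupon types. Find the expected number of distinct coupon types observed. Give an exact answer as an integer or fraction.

70993/16807

Let Xⱼ=1 if type j appears at least once. P(Xⱼ=1) = 1 − ((7−1)/7)^6 = 70993/117649.
E[#distinct] = 7·70993/117649 = 70993/16807.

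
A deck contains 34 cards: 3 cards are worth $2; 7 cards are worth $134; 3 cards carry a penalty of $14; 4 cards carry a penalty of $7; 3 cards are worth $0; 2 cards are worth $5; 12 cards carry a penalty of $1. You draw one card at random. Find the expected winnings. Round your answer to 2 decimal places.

E[payout] = (3/34)·2 + (7/34)·134 + (3/34)·(-14) + (4/34)·(-7) + (3/34)·0 + (2/34)·5 + (12/34)·(-1) = 436/17
≈ $25.65

$25.65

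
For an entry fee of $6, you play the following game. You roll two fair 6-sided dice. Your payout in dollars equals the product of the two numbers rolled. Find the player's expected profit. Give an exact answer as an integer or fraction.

Distribution of the product of the two numbers rolled: 1 w.p. 1/36, 2 w.p. 1/18, 3 w.p. 1/18, 4 w.p. 1/12, 5 w.p. 1/18, 6 w.p. 1/9, …
E[payout] = (1/36)·1 + (1/18)·2 + (1/18)·3 + (1/12)·4 + (1/18)·5 + (1/9)·6 + (1/18)·8 + (1/36)·9 + (1/18)·10 + (1/9)·12 + (1/18)·15 + (1/36)·16 + (1/18)·18 + (1/18)·20 + (1/18)·24 + (1/36)·25 + (1/18)·30 + (1/36)·36 = 49/4
Expected profit = 49/4 − 6 = 25/4

25/4 dollars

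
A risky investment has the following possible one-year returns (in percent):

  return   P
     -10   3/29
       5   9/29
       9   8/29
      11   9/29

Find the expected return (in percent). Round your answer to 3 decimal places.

E[X] = (3/29)·(-10) + (9/29)·5 + (8/29)·9 + (9/29)·11
     = 186/29 ≈ 6.414

6.414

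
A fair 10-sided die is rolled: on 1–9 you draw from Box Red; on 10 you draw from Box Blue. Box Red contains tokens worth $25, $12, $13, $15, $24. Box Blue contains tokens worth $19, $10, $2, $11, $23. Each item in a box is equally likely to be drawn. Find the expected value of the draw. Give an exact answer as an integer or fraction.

E[X | Box Red] = (25 + 12 + 13 + 15 + 24)/5 = 89/5
E[X | Box Blue] = (19 + 10 + 2 + 11 + 23)/5 = 13
E[X] = (9/10)·89/5 + (1/10)·13 = 433/25

433/25 dollars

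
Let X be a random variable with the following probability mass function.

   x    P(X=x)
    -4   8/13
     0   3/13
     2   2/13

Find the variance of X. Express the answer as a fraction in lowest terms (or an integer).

984/169

E[X] = (8/13)·(-4) + (3/13)·0 + (2/13)·2 = -28/13
E[X²] = (8/13)·16 + (3/13)·0 + (2/13)·4 = 136/13
Var(X) = 136/13 − (-28/13)² = 984/169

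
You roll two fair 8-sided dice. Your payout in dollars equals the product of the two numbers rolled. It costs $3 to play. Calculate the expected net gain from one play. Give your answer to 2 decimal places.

Distribution of the product of the two numbers rolled: 1 w.p. 1/64, 2 w.p. 1/32, 3 w.p. 1/32, 4 w.p. 3/64, 5 w.p. 1/32, 6 w.p. 1/16, …
E[payout] = (1/64)·1 + (1/32)·2 + (1/32)·3 + (3/64)·4 + (1/32)·5 + (1/16)·6 + (1/32)·7 + (1/16)·8 + (1/64)·9 + (1/32)·10 + (1/16)·12 + (1/32)·14 + (1/32)·15 + (3/64)·16 + (1/32)·18 + (1/32)·20 + (1/32)·21 + (1/16)·24 + (1/64)·25 + (1/32)·28 + (1/32)·30 + (1/32)·32 + (1/32)·35 + (1/64)·36 + (1/32)·40 + (1/32)·42 + (1/32)·48 + (1/64)·49 + (1/32)·56 + (1/64)·64 = 81/4
Expected profit = 81/4 − 3 = 69/4 ≈ $17.25

$17.25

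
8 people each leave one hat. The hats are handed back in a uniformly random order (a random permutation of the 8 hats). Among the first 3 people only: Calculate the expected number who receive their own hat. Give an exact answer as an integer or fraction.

Let Xᵢ = 1 if person i gets their own hat. For each i, P(Xᵢ=1) = 1/8.
By linearity of expectation, E[X₁+…+X_3] = 3·(1/8) = 3/8.

3/8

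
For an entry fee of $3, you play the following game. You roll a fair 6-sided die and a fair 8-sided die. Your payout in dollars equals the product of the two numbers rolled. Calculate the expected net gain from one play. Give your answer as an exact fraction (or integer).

51/4 dollars

Distribution of the product of the two numbers rolled: 1 w.p. 1/48, 2 w.p. 1/24, 3 w.p. 1/24, 4 w.p. 1/16, 5 w.p. 1/24, 6 w.p. 1/12, …
E[payout] = (1/48)·1 + (1/24)·2 + (1/24)·3 + (1/16)·4 + (1/24)·5 + (1/12)·6 + (1/48)·7 + (1/16)·8 + (1/48)·9 + (1/24)·10 + (1/12)·12 + (1/48)·14 + (1/24)·15 + (1/24)·16 + (1/24)·18 + (1/24)·20 + (1/48)·21 + (1/16)·24 + (1/48)·25 + (1/48)·28 + (1/24)·30 + (1/48)·32 + (1/48)·35 + (1/48)·36 + (1/48)·40 + (1/48)·42 + (1/48)·48 = 63/4
Expected profit = 63/4 − 3 = 51/4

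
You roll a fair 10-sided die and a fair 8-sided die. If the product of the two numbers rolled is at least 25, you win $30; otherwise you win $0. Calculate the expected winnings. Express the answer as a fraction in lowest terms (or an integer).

E[payout] = (3/5)·0 + (2/5)·30 = 12

$12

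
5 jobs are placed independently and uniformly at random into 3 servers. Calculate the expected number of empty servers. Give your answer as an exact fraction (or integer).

Let Xⱼ=1 if server j is empty. P(Xⱼ=1) = ((3-1)/3)^5 = 32/243.
By linearity, E[#empty] = 3·32/243 = 32/81.

32/81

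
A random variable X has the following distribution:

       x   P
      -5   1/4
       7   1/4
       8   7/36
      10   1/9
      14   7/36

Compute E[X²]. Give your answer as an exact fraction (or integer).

481/6

E[X²] = (1/4)·25 + (1/4)·49 + (7/36)·64 + (1/9)·100 + (7/36)·196
     = 481/6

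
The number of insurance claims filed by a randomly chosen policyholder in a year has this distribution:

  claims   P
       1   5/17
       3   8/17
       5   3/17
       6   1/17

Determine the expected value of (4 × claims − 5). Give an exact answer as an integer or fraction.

115/17

E[4x-5] = (5/17)·(-1) + (8/17)·7 + (3/17)·15 + (1/17)·19
     = 115/17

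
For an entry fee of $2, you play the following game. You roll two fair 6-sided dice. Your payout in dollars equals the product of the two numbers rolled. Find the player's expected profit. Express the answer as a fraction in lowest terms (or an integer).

Distribution of the product of the two numbers rolled: 1 w.p. 1/36, 2 w.p. 1/18, 3 w.p. 1/18, 4 w.p. 1/12, 5 w.p. 1/18, 6 w.p. 1/9, …
E[payout] = (1/36)·1 + (1/18)·2 + (1/18)·3 + (1/12)·4 + (1/18)·5 + (1/9)·6 + (1/18)·8 + (1/36)·9 + (1/18)·10 + (1/9)·12 + (1/18)·15 + (1/36)·16 + (1/18)·18 + (1/18)·20 + (1/18)·24 + (1/36)·25 + (1/18)·30 + (1/36)·36 = 49/4
Expected profit = 49/4 − 2 = 41/4

41/4 dollars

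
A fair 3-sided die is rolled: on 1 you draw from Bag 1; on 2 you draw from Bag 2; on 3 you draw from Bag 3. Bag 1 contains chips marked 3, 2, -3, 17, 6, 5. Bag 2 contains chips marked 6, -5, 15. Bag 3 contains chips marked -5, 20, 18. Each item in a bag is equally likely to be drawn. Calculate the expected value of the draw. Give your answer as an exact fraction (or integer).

64/9

E[X | Bag 1] = (3 + 2 − 3 + 17 + 6 + 5)/6 = 5
E[X | Bag 2] = (6 − 5 + 15)/3 = 16/3
E[X | Bag 3] = (-5 + 20 + 18)/3 = 11
E[X] = (1/3)·5 + (1/3)·16/3 + (1/3)·11 = 64/9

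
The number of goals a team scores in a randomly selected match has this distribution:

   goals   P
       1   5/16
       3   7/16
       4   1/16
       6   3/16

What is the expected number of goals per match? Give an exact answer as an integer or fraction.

3

E[X] = (5/16)·1 + (7/16)·3 + (1/16)·4 + (3/16)·6
     = 3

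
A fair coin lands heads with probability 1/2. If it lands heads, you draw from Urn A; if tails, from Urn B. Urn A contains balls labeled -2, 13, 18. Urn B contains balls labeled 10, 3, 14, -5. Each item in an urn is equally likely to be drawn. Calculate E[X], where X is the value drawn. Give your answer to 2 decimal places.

7.58

E[X | Urn A] = (-2 + 13 + 18)/3 = 29/3
E[X | Urn B] = (10 + 3 + 14 − 5)/4 = 11/2
E[X] = (1/2)·29/3 + (1/2)·11/2 = 91/12 ≈ 7.58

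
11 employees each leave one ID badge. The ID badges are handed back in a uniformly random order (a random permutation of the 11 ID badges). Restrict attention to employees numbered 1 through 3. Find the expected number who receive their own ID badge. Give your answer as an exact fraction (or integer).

Let Xᵢ = 1 if person i gets their own ID badge. For each i, P(Xᵢ=1) = 1/11.
By linearity of expectation, E[X₁+…+X_3] = 3·(1/11) = 3/11.

3/11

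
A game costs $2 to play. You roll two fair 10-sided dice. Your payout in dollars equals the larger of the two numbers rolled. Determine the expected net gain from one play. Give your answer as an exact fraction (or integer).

Distribution of the larger of the two numbers rolled: 1 w.p. 1/100, 2 w.p. 3/100, 3 w.p. 1/20, 4 w.p. 7/100, 5 w.p. 9/100, 6 w.p. 11/100, …
E[payout] = (1/100)·1 + (3/100)·2 + (1/20)·3 + (7/100)·4 + (9/100)·5 + (11/100)·6 + (13/100)·7 + (3/20)·8 + (17/100)·9 + (19/100)·10 = 143/20
Expected profit = 143/20 − 2 = 103/20

103/20 dollars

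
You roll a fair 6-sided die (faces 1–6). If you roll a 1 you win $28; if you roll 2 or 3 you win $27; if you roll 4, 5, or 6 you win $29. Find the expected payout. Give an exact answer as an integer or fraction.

169/6 dollars

E[payout] = (1/3)·27 + (1/6)·28 + (1/2)·29 = 169/6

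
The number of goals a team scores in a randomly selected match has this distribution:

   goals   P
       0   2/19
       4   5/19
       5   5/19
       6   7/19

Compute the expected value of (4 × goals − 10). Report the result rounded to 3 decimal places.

E[4x-10] = (2/19)·(-10) + (5/19)·6 + (5/19)·10 + (7/19)·14
     = 158/19 ≈ 8.316

8.316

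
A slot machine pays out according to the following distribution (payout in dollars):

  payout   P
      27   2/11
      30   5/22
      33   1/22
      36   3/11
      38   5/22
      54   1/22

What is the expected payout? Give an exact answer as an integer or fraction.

E[X] = (2/11)·27 + (5/22)·30 + (1/22)·33 + (3/11)·36 + (5/22)·38 + (1/22)·54
     = 751/22

751/22 dollars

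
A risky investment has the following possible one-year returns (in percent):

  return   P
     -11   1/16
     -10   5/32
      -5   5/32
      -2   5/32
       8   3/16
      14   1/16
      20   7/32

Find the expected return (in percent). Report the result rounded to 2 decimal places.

E[X] = (1/16)·(-11) + (5/32)·(-10) + (5/32)·(-5) + (5/32)·(-2) + (3/16)·8 + (1/16)·14 + (7/32)·20
     = 109/32 ≈ 3.41

3.41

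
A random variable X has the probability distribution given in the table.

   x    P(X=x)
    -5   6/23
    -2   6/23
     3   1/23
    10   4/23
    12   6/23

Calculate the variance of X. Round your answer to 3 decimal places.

E[X] = (6/23)·(-5) + (6/23)·(-2) + (1/23)·3 + (4/23)·10 + (6/23)·12 = 73/23
E[X²] = (6/23)·25 + (6/23)·4 + (1/23)·9 + (4/23)·100 + (6/23)·144 = 1447/23
Var(X) = 1447/23 − (73/23)² = 27952/529 ≈ 52.839

52.839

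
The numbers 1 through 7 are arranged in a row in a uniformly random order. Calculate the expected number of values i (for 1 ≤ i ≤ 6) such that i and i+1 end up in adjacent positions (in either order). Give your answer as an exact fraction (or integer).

12/7

For each i ∈ {1,…,6}, let Xᵢ = 1 if i and i+1 are adjacent. P(Xᵢ=1) = 2·(7−1)!/7! = 2/7.
By linearity, E[ΣXᵢ] = (6)·(2/7) = 12/7.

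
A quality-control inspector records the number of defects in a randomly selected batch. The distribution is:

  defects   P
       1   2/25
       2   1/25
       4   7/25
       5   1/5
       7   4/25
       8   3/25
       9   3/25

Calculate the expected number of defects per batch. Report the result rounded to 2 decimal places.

5.44

E[X] = (2/25)·1 + (1/25)·2 + (7/25)·4 + (1/5)·5 + (4/25)·7 + (3/25)·8 + (3/25)·9
     = 136/25 ≈ 5.44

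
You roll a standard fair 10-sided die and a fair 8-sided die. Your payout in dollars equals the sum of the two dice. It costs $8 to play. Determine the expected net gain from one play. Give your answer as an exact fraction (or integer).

$2

Distribution of the sum of the two dice: 2 w.p. 1/80, 3 w.p. 1/40, 4 w.p. 3/80, 5 w.p. 1/20, 6 w.p. 1/16, 7 w.p. 3/40, …
E[payout] = (1/80)·2 + (1/40)·3 + (3/80)·4 + (1/20)·5 + (1/16)·6 + (3/40)·7 + (7/80)·8 + (1/10)·9 + (1/10)·10 + (1/10)·11 + (7/80)·12 + (3/40)·13 + (1/16)·14 + (1/20)·15 + (3/80)·16 + (1/40)·17 + (1/80)·18 = 10
Expected profit = 10 − 8 = 2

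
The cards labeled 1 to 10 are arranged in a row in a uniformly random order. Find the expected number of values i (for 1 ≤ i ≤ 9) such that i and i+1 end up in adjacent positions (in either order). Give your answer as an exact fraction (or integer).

For each i ∈ {1,…,9}, let Xᵢ = 1 if i and i+1 are adjacent. P(Xᵢ=1) = 2·(10−1)!/10! = 2/10.
By linearity, E[ΣXᵢ] = (9)·(2/10) = 9/5.

9/5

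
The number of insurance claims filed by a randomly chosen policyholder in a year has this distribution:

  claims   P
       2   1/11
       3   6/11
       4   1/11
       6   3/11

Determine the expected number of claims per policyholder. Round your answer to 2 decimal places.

E[X] = (1/11)·2 + (6/11)·3 + (1/11)·4 + (3/11)·6
     = 42/11 ≈ 3.82

3.82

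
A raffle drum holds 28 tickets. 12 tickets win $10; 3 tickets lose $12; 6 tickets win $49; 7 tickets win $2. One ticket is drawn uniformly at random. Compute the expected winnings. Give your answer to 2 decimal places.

E[payout] = (12/28)·10 + (3/28)·(-12) + (6/28)·49 + (7/28)·2 = 14
≈ $14.00

$14.00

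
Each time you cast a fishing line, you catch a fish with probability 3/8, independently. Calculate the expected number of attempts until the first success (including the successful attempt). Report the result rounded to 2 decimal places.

For a geometric distribution, E[trials] = 1/p = 1/(3/8) = 8/3.
≈ 2.67

2.67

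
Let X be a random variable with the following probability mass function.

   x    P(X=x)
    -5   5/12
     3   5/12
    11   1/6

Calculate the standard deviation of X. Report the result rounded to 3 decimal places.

5.774

E[X] = 1, E[X²] = 103/3
Var(X) = E[X²] − (E[X])² = 103/3 − 1 = 100/3
SD(X) = √(100/3) ≈ 5.774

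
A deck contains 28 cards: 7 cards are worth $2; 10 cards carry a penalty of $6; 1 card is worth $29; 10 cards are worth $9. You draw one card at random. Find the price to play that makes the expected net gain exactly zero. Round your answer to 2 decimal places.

E[payout] = (7/28)·2 + (10/28)·(-6) + (1/28)·29 + (10/28)·9 = 73/28
Fair fee = E[payout] = 73/28 ≈ $2.61

$2.61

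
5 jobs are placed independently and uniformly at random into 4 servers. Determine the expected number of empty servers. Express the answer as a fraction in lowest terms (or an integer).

Let Xⱼ=1 if server j is empty. P(Xⱼ=1) = ((4-1)/4)^5 = 243/1024.
By linearity, E[#empty] = 4·243/1024 = 243/256.

243/256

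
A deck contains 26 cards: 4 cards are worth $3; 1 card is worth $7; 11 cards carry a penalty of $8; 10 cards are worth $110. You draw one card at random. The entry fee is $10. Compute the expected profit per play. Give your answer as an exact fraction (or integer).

E[payout] = (4/26)·3 + (1/26)·7 + (11/26)·(-8) + (10/26)·110 = 1031/26
Expected profit = 1031/26 − 10 = 771/26

771/26 dollars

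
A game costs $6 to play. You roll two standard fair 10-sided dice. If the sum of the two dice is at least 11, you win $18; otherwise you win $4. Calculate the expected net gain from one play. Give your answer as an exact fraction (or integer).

57/10 dollars

E[payout] = (9/20)·4 + (11/20)·18 = 117/10
Expected profit = 117/10 − 6 = 57/10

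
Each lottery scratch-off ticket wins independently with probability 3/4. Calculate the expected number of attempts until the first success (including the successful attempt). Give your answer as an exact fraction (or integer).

For a geometric distribution, E[trials] = 1/p = 1/(3/4) = 4/3.

4/3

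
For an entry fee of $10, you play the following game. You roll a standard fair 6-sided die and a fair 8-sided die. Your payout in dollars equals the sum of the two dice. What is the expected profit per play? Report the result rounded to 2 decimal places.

-$2.00

Distribution of the sum of the two dice: 2 w.p. 1/48, 3 w.p. 1/24, 4 w.p. 1/16, 5 w.p. 1/12, 6 w.p. 5/48, 7 w.p. 1/8, …
E[payout] = (1/48)·2 + (1/24)·3 + (1/16)·4 + (1/12)·5 + (5/48)·6 + (1/8)·7 + (1/8)·8 + (1/8)·9 + (5/48)·10 + (1/12)·11 + (1/16)·12 + (1/24)·13 + (1/48)·14 = 8
Expected profit = 8 − 10 = -2 ≈ -$2.00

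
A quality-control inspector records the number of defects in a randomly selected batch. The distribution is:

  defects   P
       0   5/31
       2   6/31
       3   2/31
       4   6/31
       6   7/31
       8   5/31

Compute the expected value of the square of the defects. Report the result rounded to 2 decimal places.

E[X²] = (5/31)·0 + (6/31)·4 + (2/31)·9 + (6/31)·16 + (7/31)·36 + (5/31)·64
     = 710/31 ≈ 22.90

22.90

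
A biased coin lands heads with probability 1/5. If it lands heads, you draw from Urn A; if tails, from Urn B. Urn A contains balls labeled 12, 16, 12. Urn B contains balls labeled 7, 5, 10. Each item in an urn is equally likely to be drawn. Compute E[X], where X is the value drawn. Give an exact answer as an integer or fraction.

E[X | Urn A] = (12 + 16 + 12)/3 = 40/3
E[X | Urn B] = (7 + 5 + 10)/3 = 22/3
E[X] = (1/5)·40/3 + (4/5)·22/3 = 128/15

128/15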